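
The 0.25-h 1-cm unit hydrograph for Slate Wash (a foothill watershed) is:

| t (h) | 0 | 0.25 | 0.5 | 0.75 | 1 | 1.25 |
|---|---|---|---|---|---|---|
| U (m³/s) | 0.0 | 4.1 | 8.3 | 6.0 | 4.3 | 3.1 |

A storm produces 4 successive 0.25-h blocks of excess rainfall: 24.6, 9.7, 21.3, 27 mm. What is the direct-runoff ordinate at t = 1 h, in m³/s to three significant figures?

By discrete convolution, Q_j = Σ (P_i / 10 mm) · U_{j−i}.
At t = 1 h (j=4): Q = (24.6/10)·4.3 + (9.7/10)·6.0 + (21.3/10)·8.3 + (27/10)·4.1 = 45.1 m³/s.

Q ≈ 45.1 m³/s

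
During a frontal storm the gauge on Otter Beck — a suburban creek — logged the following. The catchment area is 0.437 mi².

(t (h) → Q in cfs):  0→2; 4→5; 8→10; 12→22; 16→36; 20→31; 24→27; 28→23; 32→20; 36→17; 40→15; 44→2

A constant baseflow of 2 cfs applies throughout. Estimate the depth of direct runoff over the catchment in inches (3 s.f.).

Direct runoff: 0.0, 3.0, 8.0, 20.0, 34.0, 29.0, 25.0, 21.0, 18.0, 15.0, 13.0, 0.0 cfs; ΣQ_DR = 186.0 cfs.
V = ΣQ_DR · Δt = 186.0 × 14400 s = 2.678 × 10^6 ft³.
Over A = 0.437 mi², depth = V / A = 2.64 in.

d ≈ 2.64 in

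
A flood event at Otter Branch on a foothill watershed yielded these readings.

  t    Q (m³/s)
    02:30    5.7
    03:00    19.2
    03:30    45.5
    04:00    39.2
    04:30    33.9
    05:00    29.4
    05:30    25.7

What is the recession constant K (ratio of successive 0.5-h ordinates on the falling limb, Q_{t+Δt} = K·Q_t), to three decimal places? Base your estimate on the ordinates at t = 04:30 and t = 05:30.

Using the recession-limb readings at t = 04:30 and t = 05:30: Q falls from 33.9 to 25.7 m³/s over 2 intervals.
K = (Q₂/Q₁)^(1/2) = (25.7/33.9)^(1/2) = 0.871.

K ≈ 0.871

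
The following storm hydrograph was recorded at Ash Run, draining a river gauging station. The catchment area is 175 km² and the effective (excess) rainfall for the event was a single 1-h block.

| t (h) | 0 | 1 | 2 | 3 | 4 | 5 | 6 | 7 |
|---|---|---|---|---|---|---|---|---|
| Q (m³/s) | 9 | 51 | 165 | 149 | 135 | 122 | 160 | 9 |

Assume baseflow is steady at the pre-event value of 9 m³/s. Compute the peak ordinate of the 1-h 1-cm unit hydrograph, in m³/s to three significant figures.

U_p ≈ 104 m³/s

Direct runoff: 0.0, 42.0, 156.0, 140.0, 126.0, 113.0, 151.0, 0.0 m³/s; ΣQ_DR = 728.0 m³/s, peak = 156.0 m³/s.
Runoff depth d = ΣQ_DR·Δt / A = 728.0 × 3600 / (175 km²) = 14.98 mm.
The 1-cm UH is the DRH scaled by (10 mm)/d, so U_p = 156.0 × 10/14.98 = 104 m³/s.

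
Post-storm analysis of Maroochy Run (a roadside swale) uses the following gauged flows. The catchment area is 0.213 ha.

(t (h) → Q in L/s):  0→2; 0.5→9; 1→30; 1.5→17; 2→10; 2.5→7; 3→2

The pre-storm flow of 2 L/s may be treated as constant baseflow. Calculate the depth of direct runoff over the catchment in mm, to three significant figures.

d ≈ 53.2 mm

Direct runoff: 0.0, 7.0, 28.0, 15.0, 8.0, 5.0, 0.0 L/s; ΣQ_DR = 63.00 L/s.
V = ΣQ_DR · Δt = 63.00 × 1800 s = 1.134 × 10^5 L.
Over A = 0.213 ha, depth = V / A = 53.2 mm.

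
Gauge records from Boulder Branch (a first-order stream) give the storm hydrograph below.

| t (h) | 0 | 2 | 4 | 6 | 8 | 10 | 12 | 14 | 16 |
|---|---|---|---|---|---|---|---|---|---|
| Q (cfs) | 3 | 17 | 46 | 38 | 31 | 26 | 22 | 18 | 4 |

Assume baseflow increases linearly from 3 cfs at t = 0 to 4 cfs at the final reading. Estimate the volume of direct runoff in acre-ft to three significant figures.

V ≈ 28.7 acre-ft

Direct-runoff ordinates (Q − Q_b): 0.00, 13.88, 42.75, 34.62, 27.50, 22.38, 18.25, 14.12, 0.00 cfs.
ΣQ_DR = 173.5 cfs.
With Δt = 2 h = 7200 s, V = ΣQ_DR · Δt = 173.5 × 7200 = 1.25 × 10^6 ft³ = 28.7 acre-ft.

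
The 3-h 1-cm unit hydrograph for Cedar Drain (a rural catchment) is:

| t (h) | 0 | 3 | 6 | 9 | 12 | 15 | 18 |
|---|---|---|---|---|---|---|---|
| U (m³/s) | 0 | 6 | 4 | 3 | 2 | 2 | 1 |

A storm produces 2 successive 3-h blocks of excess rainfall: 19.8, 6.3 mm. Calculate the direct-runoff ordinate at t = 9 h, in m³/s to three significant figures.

Q ≈ 8.46 m³/s

By discrete convolution, Q_j = Σ (P_i / 10 mm) · U_{j−i}.
At t = 9 h (j=3): Q = (19.8/10)·3 + (6.3/10)·4 = 8.46 m³/s.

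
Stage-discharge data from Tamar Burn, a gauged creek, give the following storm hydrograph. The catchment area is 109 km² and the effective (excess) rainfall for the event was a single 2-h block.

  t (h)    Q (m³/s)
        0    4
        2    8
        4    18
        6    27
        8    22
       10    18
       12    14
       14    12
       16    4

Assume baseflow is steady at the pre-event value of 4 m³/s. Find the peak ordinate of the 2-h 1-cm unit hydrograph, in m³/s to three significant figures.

U_p ≈ 38.3 m³/s

Direct runoff: 0.0, 4.0, 14.0, 23.0, 18.0, 14.0, 10.0, 8.0, 0.0 m³/s; ΣQ_DR = 91.00 m³/s, peak = 23.0 m³/s.
Runoff depth d = ΣQ_DR·Δt / A = 91.00 × 7200 / (109 km²) = 6.011 mm.
The 1-cm UH is the DRH scaled by (10 mm)/d, so U_p = 23.0 × 10/6.011 = 38.3 m³/s.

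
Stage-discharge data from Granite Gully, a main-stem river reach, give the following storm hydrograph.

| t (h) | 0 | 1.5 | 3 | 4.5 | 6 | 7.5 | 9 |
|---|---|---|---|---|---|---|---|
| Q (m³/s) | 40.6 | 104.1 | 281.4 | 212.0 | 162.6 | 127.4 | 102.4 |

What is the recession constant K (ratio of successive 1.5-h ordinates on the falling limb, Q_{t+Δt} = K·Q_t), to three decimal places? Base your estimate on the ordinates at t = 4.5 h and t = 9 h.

Using the recession-limb readings at t = 4.5 h and t = 9 h: Q falls from 212.0 to 102.4 m³/s over 3 intervals.
K = (Q₂/Q₁)^(1/3) = (102.4/212.0)^(1/3) = 0.785.

K ≈ 0.785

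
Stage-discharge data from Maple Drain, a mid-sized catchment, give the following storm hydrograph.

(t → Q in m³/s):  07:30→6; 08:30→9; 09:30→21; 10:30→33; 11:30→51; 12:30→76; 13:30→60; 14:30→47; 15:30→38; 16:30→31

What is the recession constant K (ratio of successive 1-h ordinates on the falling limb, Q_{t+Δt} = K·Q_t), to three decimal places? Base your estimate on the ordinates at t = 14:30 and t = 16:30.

K ≈ 0.812

Using the recession-limb readings at t = 14:30 and t = 16:30: Q falls from 47 to 31 m³/s over 2 intervals.
K = (Q₂/Q₁)^(1/2) = (31/47)^(1/2) = 0.812.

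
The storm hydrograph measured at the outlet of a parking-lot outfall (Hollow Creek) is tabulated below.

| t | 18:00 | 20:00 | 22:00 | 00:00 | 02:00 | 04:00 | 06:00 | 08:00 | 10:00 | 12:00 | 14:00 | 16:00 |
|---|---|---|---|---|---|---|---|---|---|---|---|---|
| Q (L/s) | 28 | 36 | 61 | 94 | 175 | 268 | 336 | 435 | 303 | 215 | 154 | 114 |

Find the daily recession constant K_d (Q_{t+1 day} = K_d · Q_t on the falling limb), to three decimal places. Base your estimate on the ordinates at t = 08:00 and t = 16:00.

K_d ≈ 0.018

Between t = 08:00 and t = 16:00 the flow falls from 435 to 114 L/s over 4×2 h = 8 h.
Per-interval ratio K = (114/435)^(1/4) = 0.7155; K_d = K^(24/2) = 0.018.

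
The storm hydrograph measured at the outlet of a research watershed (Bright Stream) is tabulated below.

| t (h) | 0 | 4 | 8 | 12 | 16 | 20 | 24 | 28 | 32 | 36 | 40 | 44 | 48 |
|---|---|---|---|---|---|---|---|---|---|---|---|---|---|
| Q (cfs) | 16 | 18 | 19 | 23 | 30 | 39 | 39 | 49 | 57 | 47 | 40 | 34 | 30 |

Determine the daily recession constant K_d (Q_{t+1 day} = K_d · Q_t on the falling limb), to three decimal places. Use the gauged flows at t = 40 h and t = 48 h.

K_d ≈ 0.422

Between t = 40 h and t = 48 h the flow falls from 40 to 30 cfs over 2×4 h = 8 h.
Per-interval ratio K = (30/40)^(1/2) = 0.8660; K_d = K^(24/4) = 0.422.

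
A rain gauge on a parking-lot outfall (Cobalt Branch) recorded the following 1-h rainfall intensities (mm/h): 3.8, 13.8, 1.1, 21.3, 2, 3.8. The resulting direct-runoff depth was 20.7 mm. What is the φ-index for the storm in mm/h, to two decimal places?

φ ≈ 7.20 mm/h

Only the 2 blocks with intensity above φ contribute runoff: 13.8, 21.3 mm/h.
Σ(I−φ)·Δt = d  ⇒  (13.8+21.3 − 2φ)·1 = 20.7
φ = (35.10 − 20.7/1) / 2 = 7.20 mm/h.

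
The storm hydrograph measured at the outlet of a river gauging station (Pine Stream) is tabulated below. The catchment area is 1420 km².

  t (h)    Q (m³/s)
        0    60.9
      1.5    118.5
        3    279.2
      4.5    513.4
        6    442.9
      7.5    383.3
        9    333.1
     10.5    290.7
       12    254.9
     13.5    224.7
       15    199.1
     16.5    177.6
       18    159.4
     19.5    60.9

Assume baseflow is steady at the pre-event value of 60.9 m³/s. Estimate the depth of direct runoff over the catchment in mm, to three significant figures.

Direct runoff: 0.0, 57.6, 218.3, 452.5, 382.0, 322.4, 272.2, 229.8, 194.0, 163.8, 138.2, 116.7, 98.5, 0.0 m³/s; ΣQ_DR = 2646 m³/s.
V = ΣQ_DR · Δt = 2646 × 5400 s = 1.429 × 10^7 m³.
Over A = 1420 km², depth = V / A = 10.1 mm.

d ≈ 10.1 mm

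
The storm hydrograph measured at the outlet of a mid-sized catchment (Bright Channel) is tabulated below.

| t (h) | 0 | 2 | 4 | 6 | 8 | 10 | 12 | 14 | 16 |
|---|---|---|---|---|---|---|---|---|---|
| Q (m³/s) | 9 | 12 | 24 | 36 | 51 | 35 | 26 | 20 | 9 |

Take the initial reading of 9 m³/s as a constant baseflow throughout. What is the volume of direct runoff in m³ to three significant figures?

V ≈ 1.02 × 10^6 m³

Direct-runoff ordinates (Q − Q_b): 0.0, 3.0, 15.0, 27.0, 42.0, 26.0, 17.0, 11.0, 0.0 m³/s.
ΣQ_DR = 141.0 m³/s.
With Δt = 2 h = 7200 s, V = ΣQ_DR · Δt = 141.0 × 7200 = 1.02 × 10^6 m³.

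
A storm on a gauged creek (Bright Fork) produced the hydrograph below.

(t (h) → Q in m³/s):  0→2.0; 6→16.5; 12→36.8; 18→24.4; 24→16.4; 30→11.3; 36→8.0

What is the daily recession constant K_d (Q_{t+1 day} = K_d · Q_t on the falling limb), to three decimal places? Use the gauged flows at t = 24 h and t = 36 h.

K_d ≈ 0.238

Between t = 24 h and t = 36 h the flow falls from 16.4 to 8.0 m³/s over 2×6 h = 12 h.
Per-interval ratio K = (8.0/16.4)^(1/2) = 0.6984; K_d = K^(24/6) = 0.238.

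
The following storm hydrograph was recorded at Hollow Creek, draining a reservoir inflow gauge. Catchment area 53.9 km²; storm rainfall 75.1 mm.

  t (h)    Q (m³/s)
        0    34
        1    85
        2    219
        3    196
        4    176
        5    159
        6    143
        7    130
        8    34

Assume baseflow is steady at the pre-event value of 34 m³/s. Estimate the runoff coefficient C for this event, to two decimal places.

C ≈ 0.77

ΣQ_DR = 870.0 m³/s; V = ΣQ_DR·Δt = 3.132 × 10^6 m³.
Runoff depth d = V / A = 58.11 mm.
C = d / P = 58.11 / 75.1 = 0.77.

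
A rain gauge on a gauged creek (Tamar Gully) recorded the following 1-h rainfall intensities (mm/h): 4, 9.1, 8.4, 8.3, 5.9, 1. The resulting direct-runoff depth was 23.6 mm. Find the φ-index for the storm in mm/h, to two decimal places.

φ ≈ 2.42 mm/h

Only the 5 blocks with intensity above φ contribute runoff: 4, 9.1, 8.4, 8.3, 5.9 mm/h.
Σ(I−φ)·Δt = d  ⇒  (4+9.1+8.4+8.3+5.9 − 5φ)·1 = 23.6
φ = (35.70 − 23.6/1) / 5 = 2.42 mm/h.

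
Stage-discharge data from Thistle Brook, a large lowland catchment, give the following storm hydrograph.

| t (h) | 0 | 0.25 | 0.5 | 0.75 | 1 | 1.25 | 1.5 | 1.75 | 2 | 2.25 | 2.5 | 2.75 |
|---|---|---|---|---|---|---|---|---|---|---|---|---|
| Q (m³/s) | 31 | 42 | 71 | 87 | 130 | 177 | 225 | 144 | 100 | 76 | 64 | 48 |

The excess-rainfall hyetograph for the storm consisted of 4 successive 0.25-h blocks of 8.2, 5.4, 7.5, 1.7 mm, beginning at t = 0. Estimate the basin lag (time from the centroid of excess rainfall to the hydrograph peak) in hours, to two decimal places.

t_L ≈ 1.10 h

Centroid of excess rainfall: t_c = Σ P_i·t̄_i / ΣP_i = 0.4046 h (block centres at 0.125, 0.375, 0.625, 0.875 h).
Hydrograph peak occurs at t = 1.5 h, so basin lag t_L = 1.5 − 0.4046 = 1.10 h.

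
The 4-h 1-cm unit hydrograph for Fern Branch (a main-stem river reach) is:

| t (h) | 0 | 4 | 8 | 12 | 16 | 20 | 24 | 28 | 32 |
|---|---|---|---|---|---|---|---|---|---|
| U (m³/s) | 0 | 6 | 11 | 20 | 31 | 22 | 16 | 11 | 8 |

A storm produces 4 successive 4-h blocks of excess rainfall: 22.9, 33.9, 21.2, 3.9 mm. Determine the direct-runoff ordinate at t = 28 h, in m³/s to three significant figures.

Q ≈ 138 m³/s

By discrete convolution, Q_j = Σ (P_i / 10 mm) · U_{j−i}.
At t = 28 h (j=7): Q = (22.9/10)·11 + (33.9/10)·16 + (21.2/10)·22 + (3.9/10)·31 = 138 m³/s.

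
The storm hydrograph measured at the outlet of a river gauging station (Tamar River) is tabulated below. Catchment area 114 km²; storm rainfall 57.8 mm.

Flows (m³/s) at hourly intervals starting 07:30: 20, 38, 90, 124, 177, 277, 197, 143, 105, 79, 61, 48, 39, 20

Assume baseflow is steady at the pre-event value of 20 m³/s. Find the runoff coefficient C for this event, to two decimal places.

C ≈ 0.62

ΣQ_DR = 1138 m³/s; V = ΣQ_DR·Δt = 4.097 × 10^6 m³.
Runoff depth d = V / A = 35.94 mm.
C = d / P = 35.94 / 57.8 = 0.62.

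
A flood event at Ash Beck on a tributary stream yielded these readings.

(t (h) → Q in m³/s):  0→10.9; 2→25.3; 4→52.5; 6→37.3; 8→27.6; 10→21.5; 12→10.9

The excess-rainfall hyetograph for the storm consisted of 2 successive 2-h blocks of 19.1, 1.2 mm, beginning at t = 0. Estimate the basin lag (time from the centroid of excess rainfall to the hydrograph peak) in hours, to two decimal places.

t_L ≈ 2.88 h

Centroid of excess rainfall: t_c = Σ P_i·t̄_i / ΣP_i = 1.1182 h (block centres at 1, 3 h).
Hydrograph peak occurs at t = 4 h, so basin lag t_L = 4 − 1.1182 = 2.88 h.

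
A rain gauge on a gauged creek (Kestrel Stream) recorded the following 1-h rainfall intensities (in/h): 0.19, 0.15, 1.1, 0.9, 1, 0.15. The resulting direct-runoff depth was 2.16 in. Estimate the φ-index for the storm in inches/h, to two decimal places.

Only the 3 blocks with intensity above φ contribute runoff: 1.1, 0.9, 1 in/h.
Σ(I−φ)·Δt = d  ⇒  (1.1+0.9+1 − 3φ)·1 = 2.16
φ = (3.000 − 2.16/1) / 3 = 0.28 in/h.

φ ≈ 0.28 in/h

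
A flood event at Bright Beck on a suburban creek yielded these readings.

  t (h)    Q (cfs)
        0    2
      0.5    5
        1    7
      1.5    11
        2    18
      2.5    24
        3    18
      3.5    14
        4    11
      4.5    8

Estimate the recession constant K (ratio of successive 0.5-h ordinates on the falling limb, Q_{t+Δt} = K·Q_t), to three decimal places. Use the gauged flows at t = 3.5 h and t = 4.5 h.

Using the recession-limb readings at t = 3.5 h and t = 4.5 h: Q falls from 14 to 8 cfs over 2 intervals.
K = (Q₂/Q₁)^(1/2) = (8/14)^(1/2) = 0.756.

K ≈ 0.756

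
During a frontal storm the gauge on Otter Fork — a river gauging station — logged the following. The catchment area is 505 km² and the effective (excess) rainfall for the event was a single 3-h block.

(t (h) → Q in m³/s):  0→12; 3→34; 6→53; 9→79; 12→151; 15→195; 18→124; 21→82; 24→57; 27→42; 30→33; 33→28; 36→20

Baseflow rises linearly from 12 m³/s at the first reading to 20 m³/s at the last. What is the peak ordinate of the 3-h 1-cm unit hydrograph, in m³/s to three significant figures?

Direct runoff: 0.00, 21.33, 39.67, 65.00, 136.33, 179.67, 108.00, 65.33, 39.67, 24.00, 14.33, 8.67, 0.00 m³/s; ΣQ_DR = 702.0 m³/s, peak = 179.67 m³/s.
Runoff depth d = ΣQ_DR·Δt / A = 702.0 × 10800 / (505 km²) = 15.01 mm.
The 1-cm UH is the DRH scaled by (10 mm)/d, so U_p = 179.67 × 10/15.01 = 120 m³/s.

U_p ≈ 120 m³/s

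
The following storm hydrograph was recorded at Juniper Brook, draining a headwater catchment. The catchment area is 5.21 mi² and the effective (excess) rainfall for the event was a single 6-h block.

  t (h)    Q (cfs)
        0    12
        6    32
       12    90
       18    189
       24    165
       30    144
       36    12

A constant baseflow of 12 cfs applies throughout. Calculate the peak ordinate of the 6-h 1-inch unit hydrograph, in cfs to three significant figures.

Direct runoff: 0.0, 20.0, 78.0, 177.0, 153.0, 132.0, 0.0 cfs; ΣQ_DR = 560.0 cfs, peak = 177.0 cfs.
Runoff depth d = ΣQ_DR·Δt / A = 560.0 × 21600 / (5.21 mi²) = 0.9993 in.
The 1-inch UH is the DRH scaled by (1 in)/d, so U_p = 177.0 × 1/0.9993 = 177 cfs.

U_p ≈ 177 cfs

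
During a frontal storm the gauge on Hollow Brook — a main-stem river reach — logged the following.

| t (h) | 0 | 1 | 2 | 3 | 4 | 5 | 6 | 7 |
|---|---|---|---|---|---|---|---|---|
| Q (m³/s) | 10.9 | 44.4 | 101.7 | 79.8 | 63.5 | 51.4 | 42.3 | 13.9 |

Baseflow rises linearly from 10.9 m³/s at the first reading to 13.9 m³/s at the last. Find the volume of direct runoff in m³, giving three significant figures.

V ≈ 1.11 × 10^6 m³

Direct-runoff ordinates (Q − Q_b): 0.00, 33.07, 89.94, 67.61, 50.89, 38.36, 28.83, 0.00 m³/s.
ΣQ_DR = 308.7 m³/s.
With Δt = 1 h = 3600 s, V = ΣQ_DR · Δt = 308.7 × 3600 = 1.11 × 10^6 m³.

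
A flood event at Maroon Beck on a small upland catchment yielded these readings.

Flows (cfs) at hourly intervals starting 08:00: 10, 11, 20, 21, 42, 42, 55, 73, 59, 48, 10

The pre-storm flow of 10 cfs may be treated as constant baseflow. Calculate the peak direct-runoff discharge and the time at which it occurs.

Subtracting baseflow gives direct-runoff ordinates: 0.0, 1.0, 10.0, 11.0, 32.0, 32.0, 45.0, 63.0, 49.0, 38.0, 0.0 cfs.
The maximum is 63.0 cfs, occurring at the reading for t = 15:00.

Q_p = 63.0 cfs at t = 15:00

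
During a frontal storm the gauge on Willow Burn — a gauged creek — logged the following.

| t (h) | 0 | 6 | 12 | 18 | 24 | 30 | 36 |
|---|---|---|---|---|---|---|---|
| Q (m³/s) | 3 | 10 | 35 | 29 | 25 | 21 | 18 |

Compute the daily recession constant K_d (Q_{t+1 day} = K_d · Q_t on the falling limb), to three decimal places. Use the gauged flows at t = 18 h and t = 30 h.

Between t = 18 h and t = 30 h the flow falls from 29 to 21 m³/s over 2×6 h = 12 h.
Per-interval ratio K = (21/29)^(1/2) = 0.8510; K_d = K^(24/6) = 0.524.

K_d ≈ 0.524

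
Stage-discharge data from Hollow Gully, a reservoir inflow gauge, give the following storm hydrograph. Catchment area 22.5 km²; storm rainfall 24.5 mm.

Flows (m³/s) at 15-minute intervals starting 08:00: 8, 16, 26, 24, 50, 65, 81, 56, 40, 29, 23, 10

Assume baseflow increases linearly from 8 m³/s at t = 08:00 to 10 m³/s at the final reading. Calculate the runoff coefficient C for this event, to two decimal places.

ΣQ_DR = 320.0 m³/s; V = ΣQ_DR·Δt = 2.880 × 10^5 m³.
Runoff depth d = V / A = 12.80 mm.
C = d / P = 12.80 / 24.5 = 0.52.

C ≈ 0.52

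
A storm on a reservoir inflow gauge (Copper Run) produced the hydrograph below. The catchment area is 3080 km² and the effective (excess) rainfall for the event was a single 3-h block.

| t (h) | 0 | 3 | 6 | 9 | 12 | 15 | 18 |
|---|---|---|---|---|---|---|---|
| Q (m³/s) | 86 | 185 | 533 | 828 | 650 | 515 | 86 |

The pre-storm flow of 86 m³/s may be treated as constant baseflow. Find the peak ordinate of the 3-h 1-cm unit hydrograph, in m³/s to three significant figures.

U_p ≈ 928 m³/s

Direct runoff: 0.0, 99.0, 447.0, 742.0, 564.0, 429.0, 0.0 m³/s; ΣQ_DR = 2281 m³/s, peak = 742.0 m³/s.
Runoff depth d = ΣQ_DR·Δt / A = 2281 × 10800 / (3080 km²) = 7.998 mm.
The 1-cm UH is the DRH scaled by (10 mm)/d, so U_p = 742.0 × 10/7.998 = 928 m³/s.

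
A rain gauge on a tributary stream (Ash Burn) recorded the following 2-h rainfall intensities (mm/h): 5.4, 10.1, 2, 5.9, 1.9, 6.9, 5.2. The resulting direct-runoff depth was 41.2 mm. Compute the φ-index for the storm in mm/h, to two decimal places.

Only the 5 blocks with intensity above φ contribute runoff: 5.4, 10.1, 5.9, 6.9, 5.2 mm/h.
Σ(I−φ)·Δt = d  ⇒  (5.4+10.1+5.9+6.9+5.2 − 5φ)·2 = 41.2
φ = (33.50 − 41.2/2) / 5 = 2.58 mm/h.

φ ≈ 2.58 mm/h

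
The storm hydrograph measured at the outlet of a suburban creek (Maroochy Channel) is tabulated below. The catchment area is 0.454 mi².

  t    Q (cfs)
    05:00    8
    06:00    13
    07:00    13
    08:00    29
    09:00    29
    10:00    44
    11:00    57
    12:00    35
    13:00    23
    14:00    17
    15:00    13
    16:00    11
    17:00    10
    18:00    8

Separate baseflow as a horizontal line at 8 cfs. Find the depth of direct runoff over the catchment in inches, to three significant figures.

Direct runoff: 0.0, 5.0, 5.0, 21.0, 21.0, 36.0, 49.0, 27.0, 15.0, 9.0, 5.0, 3.0, 2.0, 0.0 cfs; ΣQ_DR = 198.0 cfs.
V = ΣQ_DR · Δt = 198.0 × 3600 s = 7.128 × 10^5 ft³.
Over A = 0.454 mi², depth = V / A = 0.676 in.

d ≈ 0.676 in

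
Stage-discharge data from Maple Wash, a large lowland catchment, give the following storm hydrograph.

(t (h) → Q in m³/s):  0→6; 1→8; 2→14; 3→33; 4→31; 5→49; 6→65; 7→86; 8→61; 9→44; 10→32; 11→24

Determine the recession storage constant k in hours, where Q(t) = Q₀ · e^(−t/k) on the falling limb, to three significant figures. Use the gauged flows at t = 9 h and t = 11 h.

On the falling limb, Q drops from 44 to 24 m³/s between t = 9 h and t = 11 h (Δt = 2 h).
k = −Δt / ln(Q₂/Q₁) = −2 / ln(24/44) = 3.30 h.

k ≈ 3.30 h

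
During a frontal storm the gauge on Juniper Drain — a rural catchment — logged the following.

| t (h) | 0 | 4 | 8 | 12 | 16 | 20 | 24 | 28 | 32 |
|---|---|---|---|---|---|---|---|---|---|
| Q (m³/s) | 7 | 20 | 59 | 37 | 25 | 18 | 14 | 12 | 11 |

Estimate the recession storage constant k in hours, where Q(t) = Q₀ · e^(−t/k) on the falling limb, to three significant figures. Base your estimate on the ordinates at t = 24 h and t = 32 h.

k ≈ 33.2 h

On the falling limb, Q drops from 14 to 11 m³/s between t = 24 h and t = 32 h (Δt = 8 h).
k = −Δt / ln(Q₂/Q₁) = −8 / ln(11/14) = 33.2 h.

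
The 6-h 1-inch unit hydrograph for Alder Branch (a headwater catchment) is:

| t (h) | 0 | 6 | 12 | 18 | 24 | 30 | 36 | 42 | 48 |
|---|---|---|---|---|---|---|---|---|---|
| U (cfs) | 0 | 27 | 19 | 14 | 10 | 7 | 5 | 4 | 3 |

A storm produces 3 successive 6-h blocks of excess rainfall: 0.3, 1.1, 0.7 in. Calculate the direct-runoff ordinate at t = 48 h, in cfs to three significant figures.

Q ≈ 8.80 cfs

By discrete convolution, Q_j = Σ (P_i / 1 in) · U_{j−i}.
At t = 48 h (j=8): Q = (0.3/1)·3 + (1.1/1)·4 + (0.7/1)·5 = 8.80 cfs.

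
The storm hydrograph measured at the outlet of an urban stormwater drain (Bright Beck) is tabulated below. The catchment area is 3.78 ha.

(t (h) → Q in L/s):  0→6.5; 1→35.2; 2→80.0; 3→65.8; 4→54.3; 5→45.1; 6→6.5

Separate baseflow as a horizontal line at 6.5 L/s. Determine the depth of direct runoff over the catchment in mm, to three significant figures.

Direct runoff: 0.0, 28.7, 73.5, 59.3, 47.8, 38.6, 0.0 L/s; ΣQ_DR = 247.9 L/s.
V = ΣQ_DR · Δt = 247.9 × 3600 s = 8.924 × 10^5 L.
Over A = 3.78 ha, depth = V / A = 23.6 mm.

d ≈ 23.6 mm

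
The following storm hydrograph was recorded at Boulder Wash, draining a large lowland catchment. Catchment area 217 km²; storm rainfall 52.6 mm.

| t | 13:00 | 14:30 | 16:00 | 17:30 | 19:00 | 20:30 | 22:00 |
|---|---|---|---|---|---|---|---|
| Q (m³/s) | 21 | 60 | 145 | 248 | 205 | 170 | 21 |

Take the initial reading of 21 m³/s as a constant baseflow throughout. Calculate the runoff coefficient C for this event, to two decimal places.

ΣQ_DR = 723.0 m³/s; V = ΣQ_DR·Δt = 3.904 × 10^6 m³.
Runoff depth d = V / A = 17.99 mm.
C = d / P = 17.99 / 52.6 = 0.34.

C ≈ 0.34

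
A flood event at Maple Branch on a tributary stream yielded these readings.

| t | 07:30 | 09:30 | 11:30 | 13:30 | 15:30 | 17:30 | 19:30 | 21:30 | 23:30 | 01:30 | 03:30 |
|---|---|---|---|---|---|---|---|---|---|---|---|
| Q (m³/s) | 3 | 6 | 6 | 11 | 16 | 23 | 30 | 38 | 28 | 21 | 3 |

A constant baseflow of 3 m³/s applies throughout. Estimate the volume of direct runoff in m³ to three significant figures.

Direct-runoff ordinates (Q − Q_b): 0.0, 3.0, 3.0, 8.0, 13.0, 20.0, 27.0, 35.0, 25.0, 18.0, 0.0 m³/s.
ΣQ_DR = 152.0 m³/s.
With Δt = 2 h = 7200 s, V = ΣQ_DR · Δt = 152.0 × 7200 = 1.09 × 10^6 m³.

V ≈ 1.09 × 10^6 m³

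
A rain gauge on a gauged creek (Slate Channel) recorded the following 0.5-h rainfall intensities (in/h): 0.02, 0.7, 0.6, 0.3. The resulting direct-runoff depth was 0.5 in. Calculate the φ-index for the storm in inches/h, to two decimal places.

φ ≈ 0.20 in/h

Only the 3 blocks with intensity above φ contribute runoff: 0.7, 0.6, 0.3 in/h.
Σ(I−φ)·Δt = d  ⇒  (0.7+0.6+0.3 − 3φ)·0.5 = 0.5
φ = (1.600 − 0.5/0.5) / 3 = 0.20 in/h.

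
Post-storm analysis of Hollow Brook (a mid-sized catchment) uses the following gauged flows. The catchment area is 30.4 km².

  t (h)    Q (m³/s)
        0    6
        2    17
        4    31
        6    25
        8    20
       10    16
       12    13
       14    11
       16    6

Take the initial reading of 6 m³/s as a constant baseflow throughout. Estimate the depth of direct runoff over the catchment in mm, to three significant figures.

d ≈ 21.6 mm

Direct runoff: 0.0, 11.0, 25.0, 19.0, 14.0, 10.0, 7.0, 5.0, 0.0 m³/s; ΣQ_DR = 91.00 m³/s.
V = ΣQ_DR · Δt = 91.00 × 7200 s = 6.552 × 10^5 m³.
Over A = 30.4 km², depth = V / A = 21.6 mm.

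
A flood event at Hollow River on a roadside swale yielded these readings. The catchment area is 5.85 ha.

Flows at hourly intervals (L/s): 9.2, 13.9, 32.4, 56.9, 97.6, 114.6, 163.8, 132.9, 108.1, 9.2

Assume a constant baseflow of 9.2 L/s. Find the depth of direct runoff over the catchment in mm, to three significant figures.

d ≈ 39.8 mm

Direct runoff: 0.0, 4.7, 23.2, 47.7, 88.4, 105.4, 154.6, 123.7, 98.9, 0.0 L/s; ΣQ_DR = 646.6 L/s.
V = ΣQ_DR · Δt = 646.6 × 3600 s = 2.328 × 10^6 L.
Over A = 5.85 ha, depth = V / A = 39.8 mm.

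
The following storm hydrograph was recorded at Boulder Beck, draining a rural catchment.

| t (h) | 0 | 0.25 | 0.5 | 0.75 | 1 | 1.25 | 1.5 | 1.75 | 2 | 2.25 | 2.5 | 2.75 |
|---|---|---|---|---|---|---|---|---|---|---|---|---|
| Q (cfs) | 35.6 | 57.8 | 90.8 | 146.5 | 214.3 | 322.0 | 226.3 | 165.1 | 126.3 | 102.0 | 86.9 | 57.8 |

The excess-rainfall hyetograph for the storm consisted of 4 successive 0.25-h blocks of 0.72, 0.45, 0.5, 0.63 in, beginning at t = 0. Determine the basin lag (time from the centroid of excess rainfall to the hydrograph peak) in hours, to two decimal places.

t_L ≈ 0.76 h

Centroid of excess rainfall: t_c = Σ P_i·t̄_i / ΣP_i = 0.4880 h (block centres at 0.125, 0.375, 0.625, 0.875 h).
Hydrograph peak occurs at t = 1.25 h, so basin lag t_L = 1.25 − 0.4880 = 0.76 h.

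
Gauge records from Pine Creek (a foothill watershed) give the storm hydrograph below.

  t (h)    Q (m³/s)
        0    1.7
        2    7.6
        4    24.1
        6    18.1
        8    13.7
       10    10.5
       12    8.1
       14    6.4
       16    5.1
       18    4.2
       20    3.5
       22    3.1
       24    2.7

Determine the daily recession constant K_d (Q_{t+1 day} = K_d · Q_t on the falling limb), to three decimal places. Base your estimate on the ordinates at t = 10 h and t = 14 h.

K_d ≈ 0.051

Between t = 10 h and t = 14 h the flow falls from 10.5 to 6.4 m³/s over 2×2 h = 4 h.
Per-interval ratio K = (6.4/10.5)^(1/2) = 0.7807; K_d = K^(24/2) = 0.051.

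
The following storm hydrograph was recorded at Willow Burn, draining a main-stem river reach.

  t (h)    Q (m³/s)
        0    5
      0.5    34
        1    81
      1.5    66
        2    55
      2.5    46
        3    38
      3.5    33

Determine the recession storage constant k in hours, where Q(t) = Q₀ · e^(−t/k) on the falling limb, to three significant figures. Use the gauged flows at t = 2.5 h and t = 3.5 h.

On the falling limb, Q drops from 46 to 33 m³/s between t = 2.5 h and t = 3.5 h (Δt = 1 h).
k = −Δt / ln(Q₂/Q₁) = −1 / ln(33/46) = 3.01 h.

k ≈ 3.01 h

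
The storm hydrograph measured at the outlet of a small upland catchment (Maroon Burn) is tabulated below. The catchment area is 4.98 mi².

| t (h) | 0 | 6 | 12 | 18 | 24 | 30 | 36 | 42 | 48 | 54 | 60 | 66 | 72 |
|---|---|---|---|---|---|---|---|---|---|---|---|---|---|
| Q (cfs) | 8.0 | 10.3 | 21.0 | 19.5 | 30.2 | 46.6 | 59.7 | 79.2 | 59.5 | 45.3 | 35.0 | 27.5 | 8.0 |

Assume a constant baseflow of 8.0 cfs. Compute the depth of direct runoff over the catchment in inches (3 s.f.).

Direct runoff: 0.0, 2.3, 13.0, 11.5, 22.2, 38.6, 51.7, 71.2, 51.5, 37.3, 27.0, 19.5, 0.0 cfs; ΣQ_DR = 345.8 cfs.
V = ΣQ_DR · Δt = 345.8 × 21600 s = 7.469 × 10^6 ft³.
Over A = 4.98 mi², depth = V / A = 0.646 in.

d ≈ 0.646 in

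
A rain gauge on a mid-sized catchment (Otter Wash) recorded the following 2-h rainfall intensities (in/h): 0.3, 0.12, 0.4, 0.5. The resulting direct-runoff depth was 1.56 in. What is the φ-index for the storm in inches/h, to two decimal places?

Only the 3 blocks with intensity above φ contribute runoff: 0.3, 0.4, 0.5 in/h.
Σ(I−φ)·Δt = d  ⇒  (0.3+0.4+0.5 − 3φ)·2 = 1.56
φ = (1.200 − 1.56/2) / 3 = 0.14 in/h.

φ ≈ 0.14 in/h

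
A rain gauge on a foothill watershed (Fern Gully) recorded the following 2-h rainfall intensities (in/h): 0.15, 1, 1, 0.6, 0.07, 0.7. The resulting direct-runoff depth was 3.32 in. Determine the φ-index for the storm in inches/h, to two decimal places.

Only the 4 blocks with intensity above φ contribute runoff: 1, 1, 0.6, 0.7 in/h.
Σ(I−φ)·Δt = d  ⇒  (1+1+0.6+0.7 − 4φ)·2 = 3.32
φ = (3.300 − 3.32/2) / 4 = 0.41 in/h.

φ ≈ 0.41 in/h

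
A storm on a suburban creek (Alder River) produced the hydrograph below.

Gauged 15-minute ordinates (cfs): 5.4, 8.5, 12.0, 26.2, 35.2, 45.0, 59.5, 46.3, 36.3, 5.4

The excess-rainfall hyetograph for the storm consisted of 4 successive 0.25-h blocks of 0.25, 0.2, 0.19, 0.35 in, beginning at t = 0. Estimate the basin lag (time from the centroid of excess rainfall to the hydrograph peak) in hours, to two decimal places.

t_L ≈ 0.96 h

Centroid of excess rainfall: t_c = Σ P_i·t̄_i / ΣP_i = 0.5366 h (block centres at 0.125, 0.375, 0.625, 0.875 h).
Hydrograph peak occurs at t = 1.5 h, so basin lag t_L = 1.5 − 0.5366 = 0.96 h.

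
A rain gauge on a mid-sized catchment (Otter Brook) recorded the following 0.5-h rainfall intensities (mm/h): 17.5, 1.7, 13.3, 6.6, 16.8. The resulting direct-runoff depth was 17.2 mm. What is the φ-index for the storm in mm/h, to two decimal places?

Only the 4 blocks with intensity above φ contribute runoff: 17.5, 13.3, 6.6, 16.8 mm/h.
Σ(I−φ)·Δt = d  ⇒  (17.5+13.3+6.6+16.8 − 4φ)·0.5 = 17.2
φ = (54.20 − 17.2/0.5) / 4 = 4.95 mm/h.

φ ≈ 4.95 mm/h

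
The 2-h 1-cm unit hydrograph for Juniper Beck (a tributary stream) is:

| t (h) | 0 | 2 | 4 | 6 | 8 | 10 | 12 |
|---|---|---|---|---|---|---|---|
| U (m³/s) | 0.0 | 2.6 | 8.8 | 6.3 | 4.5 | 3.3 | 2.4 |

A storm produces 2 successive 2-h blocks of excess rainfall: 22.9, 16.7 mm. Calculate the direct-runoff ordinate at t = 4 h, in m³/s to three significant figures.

By discrete convolution, Q_j = Σ (P_i / 10 mm) · U_{j−i}.
At t = 4 h (j=2): Q = (22.9/10)·8.8 + (16.7/10)·2.6 = 24.5 m³/s.

Q ≈ 24.5 m³/s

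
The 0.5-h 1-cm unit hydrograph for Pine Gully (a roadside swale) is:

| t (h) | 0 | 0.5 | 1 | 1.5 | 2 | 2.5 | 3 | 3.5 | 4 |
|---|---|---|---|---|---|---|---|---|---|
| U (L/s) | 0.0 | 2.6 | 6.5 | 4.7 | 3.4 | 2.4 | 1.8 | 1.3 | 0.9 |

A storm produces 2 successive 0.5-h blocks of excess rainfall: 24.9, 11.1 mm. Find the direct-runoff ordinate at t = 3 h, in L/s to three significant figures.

Q ≈ 7.15 L/s

By discrete convolution, Q_j = Σ (P_i / 10 mm) · U_{j−i}.
At t = 3 h (j=6): Q = (24.9/10)·1.8 + (11.1/10)·2.4 = 7.15 L/s.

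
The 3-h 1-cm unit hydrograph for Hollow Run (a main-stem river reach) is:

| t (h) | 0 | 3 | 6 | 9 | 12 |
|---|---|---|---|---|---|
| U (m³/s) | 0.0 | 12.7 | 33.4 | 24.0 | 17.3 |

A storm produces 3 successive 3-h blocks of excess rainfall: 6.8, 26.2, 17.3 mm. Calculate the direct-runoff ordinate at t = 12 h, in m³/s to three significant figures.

By discrete convolution, Q_j = Σ (P_i / 10 mm) · U_{j−i}.
At t = 12 h (j=4): Q = (6.8/10)·17.3 + (26.2/10)·24.0 + (17.3/10)·33.4 = 132 m³/s.

Q ≈ 132 m³/s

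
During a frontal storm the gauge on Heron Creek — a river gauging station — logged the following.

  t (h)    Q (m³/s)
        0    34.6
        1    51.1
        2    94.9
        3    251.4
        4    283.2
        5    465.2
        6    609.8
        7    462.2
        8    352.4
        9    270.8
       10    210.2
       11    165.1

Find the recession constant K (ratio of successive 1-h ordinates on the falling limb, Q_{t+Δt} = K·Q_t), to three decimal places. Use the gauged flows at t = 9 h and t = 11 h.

Using the recession-limb readings at t = 9 h and t = 11 h: Q falls from 270.8 to 165.1 m³/s over 2 intervals.
K = (Q₂/Q₁)^(1/2) = (165.1/270.8)^(1/2) = 0.781.

K ≈ 0.781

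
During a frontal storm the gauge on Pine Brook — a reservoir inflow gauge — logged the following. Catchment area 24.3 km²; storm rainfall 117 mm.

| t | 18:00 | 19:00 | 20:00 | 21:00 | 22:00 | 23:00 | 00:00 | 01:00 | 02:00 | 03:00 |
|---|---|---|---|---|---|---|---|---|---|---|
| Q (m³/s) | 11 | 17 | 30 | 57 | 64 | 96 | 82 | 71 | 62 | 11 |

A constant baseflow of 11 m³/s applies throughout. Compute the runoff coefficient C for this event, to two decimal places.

ΣQ_DR = 391.0 m³/s; V = ΣQ_DR·Δt = 1.408 × 10^6 m³.
Runoff depth d = V / A = 57.93 mm.
C = d / P = 57.93 / 117 = 0.50.

C ≈ 0.50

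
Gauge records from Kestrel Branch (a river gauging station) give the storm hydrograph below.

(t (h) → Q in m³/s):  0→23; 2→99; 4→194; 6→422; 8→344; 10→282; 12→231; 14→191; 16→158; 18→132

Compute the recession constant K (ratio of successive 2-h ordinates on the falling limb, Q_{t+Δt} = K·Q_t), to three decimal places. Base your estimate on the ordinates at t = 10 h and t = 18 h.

K ≈ 0.827

Using the recession-limb readings at t = 10 h and t = 18 h: Q falls from 282 to 132 m³/s over 4 intervals.
K = (Q₂/Q₁)^(1/4) = (132/282)^(1/4) = 0.827.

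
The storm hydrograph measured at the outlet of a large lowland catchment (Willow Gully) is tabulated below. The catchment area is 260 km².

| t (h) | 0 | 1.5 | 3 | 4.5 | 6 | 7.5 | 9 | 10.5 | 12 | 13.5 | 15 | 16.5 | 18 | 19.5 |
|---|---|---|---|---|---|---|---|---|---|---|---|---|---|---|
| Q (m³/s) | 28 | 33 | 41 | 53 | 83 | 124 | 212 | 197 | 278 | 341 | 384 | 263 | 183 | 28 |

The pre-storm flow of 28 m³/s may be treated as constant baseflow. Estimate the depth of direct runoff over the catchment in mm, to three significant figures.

Direct runoff: 0.0, 5.0, 13.0, 25.0, 55.0, 96.0, 184.0, 169.0, 250.0, 313.0, 356.0, 235.0, 155.0, 0.0 m³/s; ΣQ_DR = 1856 m³/s.
V = ΣQ_DR · Δt = 1856 × 5400 s = 1.002 × 10^7 m³.
Over A = 260 km², depth = V / A = 38.5 mm.

d ≈ 38.5 mm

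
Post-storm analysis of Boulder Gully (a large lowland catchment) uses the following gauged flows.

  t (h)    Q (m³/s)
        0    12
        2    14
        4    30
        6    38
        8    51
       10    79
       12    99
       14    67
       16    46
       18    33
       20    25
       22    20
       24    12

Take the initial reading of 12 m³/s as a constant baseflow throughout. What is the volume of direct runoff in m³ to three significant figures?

Direct-runoff ordinates (Q − Q_b): 0.0, 2.0, 18.0, 26.0, 39.0, 67.0, 87.0, 55.0, 34.0, 21.0, 13.0, 8.0, 0.0 m³/s.
ΣQ_DR = 370.0 m³/s.
With Δt = 2 h = 7200 s, V = ΣQ_DR · Δt = 370.0 × 7200 = 2.66 × 10^6 m³.

V ≈ 2.66 × 10^6 m³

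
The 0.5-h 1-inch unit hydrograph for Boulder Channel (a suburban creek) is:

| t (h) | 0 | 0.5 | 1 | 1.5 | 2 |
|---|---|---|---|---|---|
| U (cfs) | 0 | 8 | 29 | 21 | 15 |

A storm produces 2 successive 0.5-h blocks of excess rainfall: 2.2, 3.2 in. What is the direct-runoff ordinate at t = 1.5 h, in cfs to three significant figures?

Q ≈ 139 cfs

By discrete convolution, Q_j = Σ (P_i / 1 in) · U_{j−i}.
At t = 1.5 h (j=3): Q = (2.2/1)·21 + (3.2/1)·29 = 139 cfs.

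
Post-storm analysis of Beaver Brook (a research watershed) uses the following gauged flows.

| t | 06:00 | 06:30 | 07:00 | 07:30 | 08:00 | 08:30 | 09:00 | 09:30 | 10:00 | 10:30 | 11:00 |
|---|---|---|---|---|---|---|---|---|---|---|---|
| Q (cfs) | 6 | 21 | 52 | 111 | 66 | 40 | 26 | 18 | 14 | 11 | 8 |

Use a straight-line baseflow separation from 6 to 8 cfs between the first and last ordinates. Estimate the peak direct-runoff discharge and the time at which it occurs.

Subtracting baseflow gives direct-runoff ordinates: 0.00, 14.80, 45.60, 104.40, 59.20, 33.00, 18.80, 10.60, 6.40, 3.20, 0.00 cfs.
The maximum is 104.40 cfs, occurring at the reading for t = 07:30.

Q_p = 104.40 cfs at t = 07:30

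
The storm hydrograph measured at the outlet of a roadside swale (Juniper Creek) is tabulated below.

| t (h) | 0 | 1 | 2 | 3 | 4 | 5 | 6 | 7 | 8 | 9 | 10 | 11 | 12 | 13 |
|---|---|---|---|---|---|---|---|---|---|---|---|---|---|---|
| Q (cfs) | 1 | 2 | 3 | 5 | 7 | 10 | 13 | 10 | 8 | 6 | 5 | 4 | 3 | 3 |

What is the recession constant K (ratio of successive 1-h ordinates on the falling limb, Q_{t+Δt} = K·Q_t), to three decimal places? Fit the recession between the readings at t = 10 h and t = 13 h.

Using the recession-limb readings at t = 10 h and t = 13 h: Q falls from 5 to 3 cfs over 3 intervals.
K = (Q₂/Q₁)^(1/3) = (3/5)^(1/3) = 0.843.

K ≈ 0.843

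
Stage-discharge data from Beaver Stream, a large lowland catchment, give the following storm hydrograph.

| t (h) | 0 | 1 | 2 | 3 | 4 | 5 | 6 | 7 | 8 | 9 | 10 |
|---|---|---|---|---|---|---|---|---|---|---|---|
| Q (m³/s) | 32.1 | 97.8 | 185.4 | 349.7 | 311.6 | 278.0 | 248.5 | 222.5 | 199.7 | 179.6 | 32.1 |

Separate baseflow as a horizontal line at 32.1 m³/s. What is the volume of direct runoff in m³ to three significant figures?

V ≈ 6.42 × 10^6 m³

Direct-runoff ordinates (Q − Q_b): 0.0, 65.7, 153.3, 317.6, 279.5, 245.9, 216.4, 190.4, 167.6, 147.5, 0.0 m³/s.
ΣQ_DR = 1784 m³/s.
With Δt = 1 h = 3600 s, V = ΣQ_DR · Δt = 1784 × 3600 = 6.42 × 10^6 m³.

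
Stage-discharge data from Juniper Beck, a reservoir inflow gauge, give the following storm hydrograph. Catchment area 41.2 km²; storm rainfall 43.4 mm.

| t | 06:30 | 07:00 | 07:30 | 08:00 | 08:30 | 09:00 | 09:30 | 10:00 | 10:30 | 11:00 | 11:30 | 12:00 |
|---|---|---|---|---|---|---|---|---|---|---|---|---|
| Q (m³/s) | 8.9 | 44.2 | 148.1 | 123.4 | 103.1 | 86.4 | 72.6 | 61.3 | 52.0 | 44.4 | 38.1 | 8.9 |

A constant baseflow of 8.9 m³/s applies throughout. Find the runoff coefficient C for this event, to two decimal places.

ΣQ_DR = 684.6 m³/s; V = ΣQ_DR·Δt = 1.232 × 10^6 m³.
Runoff depth d = V / A = 29.91 mm.
C = d / P = 29.91 / 43.4 = 0.69.

C ≈ 0.69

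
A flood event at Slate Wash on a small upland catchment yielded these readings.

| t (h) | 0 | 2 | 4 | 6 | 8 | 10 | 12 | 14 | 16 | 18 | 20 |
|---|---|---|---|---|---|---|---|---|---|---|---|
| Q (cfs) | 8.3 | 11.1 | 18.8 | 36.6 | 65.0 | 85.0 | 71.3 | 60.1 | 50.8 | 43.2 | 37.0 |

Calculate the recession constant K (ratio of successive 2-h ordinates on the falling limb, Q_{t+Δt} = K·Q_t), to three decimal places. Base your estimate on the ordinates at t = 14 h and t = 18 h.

Using the recession-limb readings at t = 14 h and t = 18 h: Q falls from 60.1 to 43.2 cfs over 2 intervals.
K = (Q₂/Q₁)^(1/2) = (43.2/60.1)^(1/2) = 0.848.

K ≈ 0.848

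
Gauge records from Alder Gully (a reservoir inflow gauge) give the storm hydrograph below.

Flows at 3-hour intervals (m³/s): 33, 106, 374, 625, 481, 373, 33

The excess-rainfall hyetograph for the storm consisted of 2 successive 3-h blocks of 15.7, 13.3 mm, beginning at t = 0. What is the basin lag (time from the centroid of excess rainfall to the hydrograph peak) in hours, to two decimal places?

t_L ≈ 6.12 h

Centroid of excess rainfall: t_c = Σ P_i·t̄_i / ΣP_i = 2.8759 h (block centres at 1.5, 4.5 h).
Hydrograph peak occurs at t = 9 h, so basin lag t_L = 9 − 2.8759 = 6.12 h.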